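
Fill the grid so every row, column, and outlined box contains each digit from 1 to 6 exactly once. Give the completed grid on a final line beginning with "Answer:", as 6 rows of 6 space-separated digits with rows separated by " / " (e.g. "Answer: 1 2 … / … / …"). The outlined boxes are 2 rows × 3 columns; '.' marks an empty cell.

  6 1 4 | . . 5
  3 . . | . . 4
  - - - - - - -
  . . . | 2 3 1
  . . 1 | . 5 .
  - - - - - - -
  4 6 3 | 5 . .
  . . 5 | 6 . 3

Step 1. [r6c2∈{2}] r6c2's peers cover all but 2 ⇒ r6c2=2.
Step 2. [r5c5∈{1,2}] row 5 places 1 nowhere but r5c5, so r5c5=1.
Step 3. [r3c2∈{4,5}] in row 3, 4 fits only at r3c2. So r3c2=4.
Step 4. [r2c3∈{2}] nothing but 2 survives at r2c3 ⇒ r2c3=2.
Step 5. [r2c5∈{6}] only 6 remains possible at r2c5 ⇒ r2c5=6.
Step 6. [r3c1∈{5}] nothing but 5 survives at r3c1, so r3c1=5.
Step 7. [r4c6∈{6}] only 6 remains possible at r4c6. So r4c6=6.
Step 8. [r2c2∈{5}] r2c2's peers cover all but 5. So r2c2=5.
Step 9. [r4c2∈{3}] only 3 remains possible at r4c2 ⇒ r4c2=3.
Step 10. [r2c4∈{1}] r2c4 has the single candidate 1. So r2c4=1.
Step 11. [r1c4∈{3}] r1c4's peers cover all but 3, so r1c4=3.
Step 12. [r6c1∈{1}] r6c1 has the single candidate 1 ⇒ r6c1=1.
Step 13. [r6c5∈{4}] r6c5 is down to just 4 ⇒ r6c5=4.
Step 14. [r4c4∈{4}] r4c4's peers cover all but 4. So r4c4=4.
Step 15. [r3c3∈{6}] only 6 remains possible at r3c3, so r3c3=6.
Step 16. [r4c1∈{2}] r4c1's peers cover all but 2 ⇒ r4c1=2.
Step 17. [r5c6∈{2}] only 2 remains possible at r5c6. So r5c6=2.
Step 18. [r1c5∈{2}] r1c5's peers cover all but 2 ⇒ r1c5=2.

Answer: 6 1 4 3 2 5 / 3 5 2 1 6 4 / 5 4 6 2 3 1 / 2 3 1 4 5 6 / 4 6 3 5 1 2 / 1 2 5 6 4 3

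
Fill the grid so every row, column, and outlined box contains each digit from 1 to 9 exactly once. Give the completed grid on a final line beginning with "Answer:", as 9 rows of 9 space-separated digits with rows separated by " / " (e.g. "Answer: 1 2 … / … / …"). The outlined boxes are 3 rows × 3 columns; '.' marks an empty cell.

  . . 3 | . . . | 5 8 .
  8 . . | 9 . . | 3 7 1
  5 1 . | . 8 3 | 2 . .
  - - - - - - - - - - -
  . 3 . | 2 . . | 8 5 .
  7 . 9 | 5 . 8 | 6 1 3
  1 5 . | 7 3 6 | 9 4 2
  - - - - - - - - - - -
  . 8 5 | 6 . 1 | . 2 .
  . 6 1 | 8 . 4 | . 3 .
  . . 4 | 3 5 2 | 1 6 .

Step 1. [r9c1∈{9}] nothing but 9 survives at r9c1. So r9c1=9.
Step 2. [r2c3∈{2,6}] col 3 places 2 nowhere but r2c3. So r2c3=2.
Step 3. [r8c7∈{7}] only 7 remains possible at r8c7 ⇒ r8c7=7.
Step 4. [r5c5∈{4}] nothing but 4 survives at r5c5, so r5c5=4.
Step 5. [r1c2∈{4,7,9}] col 2 places 9 nowhere but r1c2. So r1c2=9.
Step 6. [r1c5∈{1,2,6,7}] 2 has one home in row 1: r1c5. So r1c5=2.
Step 7. [r8c5∈{9}] r8c5 is down to just 9 ⇒ r8c5=9.
Step 8. [r3c4∈{4}] r3c4 is down to just 4 ⇒ r3c4=4.
Step 9. [r1c9∈{4,6}] box 3 places 4 nowhere but r1c9, so r1c9=4.
Step 10. [r3c9∈{6,9}] across col 9, 6 lands solely at r3c9. So r3c9=6.
Step 11. [r1c1∈{6}] only 6 remains possible at r1c1. So r1c1=6.
Step 12. [r4c1∈{4}] r4c1's peers cover all but 4 ⇒ r4c1=4.
Step 13. [r8c9∈{5}] r8c9 has the single candidate 5 ⇒ r8c9=5.
Step 14. [r4c5∈{1}] r4c5 has the single candidate 1. So r4c5=1.
Step 15. [r9c2∈{7}] r9c2 is down to just 7 ⇒ r9c2=7.
Step 16. [r7c1∈{3}] nothing but 3 survives at r7c1, so r7c1=3.
Step 17. [r1c6∈{7}] r1c6 is down to just 7. So r1c6=7.
Step 18. [r8c1∈{2}] only 2 remains possible at r8c1, so r8c1=2.
Step 19. [r6c3∈{8}] only 8 remains possible at r6c3, so r6c3=8.
Step 20. [r1c4∈{1}] r1c4 is down to just 1 ⇒ r1c4=1.
Step 21. [r7c5∈{7}] r7c5 is down to just 7. So r7c5=7.
Step 22. [r4c6∈{9}] r4c6 has the single candidate 9, so r4c6=9.
Step 23. [r4c9∈{7}] r4c9's peers cover all but 7 ⇒ r4c9=7.
Step 24. [r9c9∈{8}] nothing but 8 survives at r9c9. So r9c9=8.
Step 25. [r2c6∈{5}] only 5 remains possible at r2c6. So r2c6=5.
Step 26. [r2c5∈{6}] r2c5's peers cover all but 6, so r2c5=6.
Step 27. [r5c2∈{2}] r5c2 has the single candidate 2 ⇒ r5c2=2.
Step 28. [r7c7∈{4}] r7c7 is down to just 4, so r7c7=4.
Step 29. [r2c2∈{4}] nothing but 4 survives at r2c2. So r2c2=4.
Step 30. [r3c8∈{9}] r3c8 has the single candidate 9 ⇒ r3c8=9.
Step 31. [r3c3∈{7}] r3c3 has the single candidate 7 ⇒ r3c3=7.
Step 32. [r4c3∈{6}] nothing but 6 survives at r4c3, so r4c3=6.
Step 33. [r7c9∈{9}] nothing but 9 survives at r7c9 ⇒ r7c9=9.

Answer: 6 9 3 1 2 7 5 8 4 / 8 4 2 9 6 5 3 7 1 / 5 1 7 4 8 3 2 9 6 / 4 3 6 2 1 9 8 5 7 / 7 2 9 5 4 8 6 1 3 / 1 5 8 7 3 6 9 4 2 / 3 8 5 6 7 1 4 2 9 / 2 6 1 8 9 4 7 3 5 / 9 7 4 3 5 2 1 6 8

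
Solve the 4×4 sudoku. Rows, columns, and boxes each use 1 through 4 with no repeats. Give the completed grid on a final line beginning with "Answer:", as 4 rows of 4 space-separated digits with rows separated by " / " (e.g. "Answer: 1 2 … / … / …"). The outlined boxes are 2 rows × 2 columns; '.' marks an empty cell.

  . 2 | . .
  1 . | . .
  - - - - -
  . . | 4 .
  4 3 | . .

Step 1. [r3c4∈{1,2,3}] row 3 places 3 nowhere but r3c4, so r3c4=3.
Step 2. [r2c3∈{2,3}] r2c3 is the only open cell in row 2 admitting 3. So r2c3=3.
Step 3. [r4c3∈{1,2}] r4c3 is the only open cell in col 3 admitting 2, so r4c3=2.
Step 4. [r1c4∈{1,4}] 4 has one home in row 1: r1c4 ⇒ r1c4=4.
Step 5. [r4c4∈{1}] only 1 remains possible at r4c4 ⇒ r4c4=1.
Step 6. [r1c1∈{3}] r1c1 has the single candidate 3. So r1c1=3.
Step 7. [r3c2∈{1}] only 1 remains possible at r3c2 ⇒ r3c2=1.
Step 8. [r3c1∈{2}] r3c1 has the single candidate 2 ⇒ r3c1=2.
Step 9. [r1c3∈{1}] only 1 remains possible at r1c3. So r1c3=1.
Step 10. [r2c4∈{2}] r2c4's peers cover all but 2, so r2c4=2.
Step 11. [r2c2∈{4}] r2c2 is down to just 4 ⇒ r2c2=4.

Answer: 3 2 1 4 / 1 4 3 2 / 2 1 4 3 / 4 3 2 1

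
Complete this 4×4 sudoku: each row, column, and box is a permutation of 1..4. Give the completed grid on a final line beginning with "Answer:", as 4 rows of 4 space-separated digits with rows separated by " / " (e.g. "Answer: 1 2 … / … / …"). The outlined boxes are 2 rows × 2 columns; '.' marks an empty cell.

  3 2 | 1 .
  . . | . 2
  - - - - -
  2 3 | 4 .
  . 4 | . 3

Step 1. [r4c1∈{1}] only 1 remains possible at r4c1. So r4c1=1.
Step 2. [r3c4∈{1}] r3c4's peers cover all but 1, so r3c4=1.
Step 3. [r4c3∈{2}] r4c3 is down to just 2. So r4c3=2.
Step 4. [r2c2∈{1}] r2c2 has the single candidate 1, so r2c2=1.
Step 5. [r2c1∈{4}] only 4 remains possible at r2c1. So r2c1=4.
Step 6. [r1c4∈{4}] r1c4 has the single candidate 4 ⇒ r1c4=4.
Step 7. [r2c3∈{3}] only 3 remains possible at r2c3. So r2c3=3.

Answer: 3 2 1 4 / 4 1 3 2 / 2 3 4 1 / 1 4 2 3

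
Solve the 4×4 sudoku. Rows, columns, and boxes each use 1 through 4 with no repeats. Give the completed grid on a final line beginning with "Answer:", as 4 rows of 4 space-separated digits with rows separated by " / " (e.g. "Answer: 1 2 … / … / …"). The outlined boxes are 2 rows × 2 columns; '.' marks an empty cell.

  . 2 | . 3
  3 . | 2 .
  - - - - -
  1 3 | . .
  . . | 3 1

Step 1. [r1c1∈{4}] r1c1 has the single candidate 4, so r1c1=4.
Step 2. [r2c4∈{4}] r2c4 has the single candidate 4 ⇒ r2c4=4.
Step 3. [r4c2∈{4}] nothing but 4 survives at r4c2 ⇒ r4c2=4.
Step 4. [r2c2∈{1}] only 1 remains possible at r2c2, so r2c2=1.
Step 5. [r3c4∈{2}] r3c4 has the single candidate 2. So r3c4=2.
Step 6. [r4c1∈{2}] only 2 remains possible at r4c1. So r4c1=2.
Step 7. [r1c3∈{1}] r1c3 has the single candidate 1. So r1c3=1.
Step 8. [r3c3∈{4}] r3c3 has the single candidate 4, so r3c3=4.

Answer: 4 2 1 3 / 3 1 2 4 / 1 3 4 2 / 2 4 3 1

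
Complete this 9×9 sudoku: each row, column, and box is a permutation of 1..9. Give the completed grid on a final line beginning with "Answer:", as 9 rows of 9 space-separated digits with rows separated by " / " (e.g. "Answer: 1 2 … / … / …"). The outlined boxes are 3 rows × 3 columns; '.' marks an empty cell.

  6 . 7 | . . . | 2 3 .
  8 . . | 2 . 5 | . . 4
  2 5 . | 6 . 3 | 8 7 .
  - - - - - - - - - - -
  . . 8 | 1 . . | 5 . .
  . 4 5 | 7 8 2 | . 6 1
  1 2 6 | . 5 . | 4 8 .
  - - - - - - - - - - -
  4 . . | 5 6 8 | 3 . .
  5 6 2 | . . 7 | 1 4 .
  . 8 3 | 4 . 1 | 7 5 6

Step 1. [r3c9∈{9}] r3c9 is down to just 9 ⇒ r3c9=9.
Step 2. [r9c1∈{9}] r9c1's peers cover all but 9, so r9c1=9.
Step 3. [r4c2∈{3,7,9}] r4c2 is the only open cell in box 4 admitting 9. So r4c2=9.
Step 4. [r1c2∈{1}] r1c2's peers cover all but 1 ⇒ r1c2=1.
Step 5. [r6c6∈{9}] r6c6 has the single candidate 9 ⇒ r6c6=9.
Step 6. [r1c6∈{4}] r1c6 is down to just 4 ⇒ r1c6=4.
Step 7. [r1c5∈{9}] nothing but 9 survives at r1c5. So r1c5=9.
Step 8. [r6c4∈{3}] r6c4 has the single candidate 3 ⇒ r6c4=3.
Step 9. [r4c9∈{2,3,7}] across col 9, 3 lands solely at r4c9. So r4c9=3.
Step 10. [r3c5∈{1}] nothing but 1 survives at r3c5. So r3c5=1.
Step 11. [r7c9∈{2}] nothing but 2 survives at r7c9, so r7c9=2.
Step 12. [r2c7∈{6}] r2c7's peers cover all but 6. So r2c7=6.
Step 13. [r1c4∈{8}] r1c4 has the single candidate 8. So r1c4=8.
Step 14. [r4c8∈{2}] nothing but 2 survives at r4c8, so r4c8=2.
Step 15. [r8c5∈{3}] r8c5's peers cover all but 3. So r8c5=3.
Step 16. [r6c9∈{7}] r6c9 is down to just 7, so r6c9=7.
Step 17. [r2c2∈{3}] r2c2 is down to just 3 ⇒ r2c2=3.
Step 18. [r4c5∈{4}] r4c5 is down to just 4 ⇒ r4c5=4.
Step 19. [r2c8∈{1}] r2c8 is down to just 1, so r2c8=1.
Step 20. [r5c1∈{3}] nothing but 3 survives at r5c1. So r5c1=3.
Step 21. [r2c3∈{9}] r2c3's peers cover all but 9 ⇒ r2c3=9.
Step 22. [r2c5∈{7}] r2c5's peers cover all but 7. So r2c5=7.
Step 23. [r4c1∈{7}] r4c1 has the single candidate 7 ⇒ r4c1=7.
Step 24. [r1c9∈{5}] nothing but 5 survives at r1c9. So r1c9=5.
Step 25. [r3c3∈{4}] only 4 remains possible at r3c3. So r3c3=4.
Step 26. [r9c5∈{2}] r9c5's peers cover all but 2. So r9c5=2.
Step 27. [r4c6∈{6}] r4c6's peers cover all but 6 ⇒ r4c6=6.
Step 28. [r8c9∈{8}] nothing but 8 survives at r8c9, so r8c9=8.
Step 29. [r7c8∈{9}] r7c8 has the single candidate 9 ⇒ r7c8=9.
Step 30. [r7c3∈{1}] r7c3's peers cover all but 1, so r7c3=1.
Step 31. [r8c4∈{9}] only 9 remains possible at r8c4, so r8c4=9.
Step 32. [r5c7∈{9}] nothing but 9 survives at r5c7 ⇒ r5c7=9.
Step 33. [r7c2∈{7}] nothing but 7 survives at r7c2 ⇒ r7c2=7.

Answer: 6 1 7 8 9 4 2 3 5 / 8 3 9 2 7 5 6 1 4 / 2 5 4 6 1 3 8 7 9 / 7 9 8 1 4 6 5 2 3 / 3 4 5 7 8 2 9 6 1 / 1 2 6 3 5 9 4 8 7 / 4 7 1 5 6 8 3 9 2 / 5 6 2 9 3 7 1 4 8 / 9 8 3 4 2 1 7 5 6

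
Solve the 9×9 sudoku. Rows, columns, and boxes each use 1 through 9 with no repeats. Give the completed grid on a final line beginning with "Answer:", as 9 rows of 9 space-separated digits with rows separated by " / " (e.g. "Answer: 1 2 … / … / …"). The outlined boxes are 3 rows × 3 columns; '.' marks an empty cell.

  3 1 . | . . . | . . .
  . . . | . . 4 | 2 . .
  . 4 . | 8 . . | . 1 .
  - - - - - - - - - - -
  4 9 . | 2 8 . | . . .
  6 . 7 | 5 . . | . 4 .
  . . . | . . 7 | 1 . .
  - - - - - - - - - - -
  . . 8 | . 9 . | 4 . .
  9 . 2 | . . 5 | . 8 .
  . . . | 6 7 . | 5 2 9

Step 1. [r9c2∈{3}] r9c2 has the single candidate 3 ⇒ r9c2=3.
Step 2. [r3c1∈{2,5,7}] 2 has one home in box 1: r3c1, so r3c1=2.
Step 3. [r1c9∈{4,5,6,7,8}] r1c9 is the only open cell in row 1 admitting 4, so r1c9=4.
Step 4. [r1c7∈{6,7,8,9}] in row 1, 8 fits only at r1c7. So r1c7=8.
Step 5. [r4c3∈{1,3,5}] r4c3 is the only open cell in box 4 admitting 1. So r4c3=1.
Step 6. [r6c3∈{3,5}] across col 3, 3 lands solely at r6c3, so r6c3=3.
Step 7. [r1c5∈{2,5,6}] r1c5 is the only open cell in col 5 admitting 2 ⇒ r1c5=2.
Step 8. [r7c6∈{1,2,3}] r7c6 is the only open cell in row 7 admitting 2, so r7c6=2.
Step 9. [r9c1∈{1}] r9c1's peers cover all but 1. So r9c1=1.
Step 10. [r5c6∈{1,3,9}] 1 has one home in col 6: r5c6. So r5c6=1.
Step 11. [r5c5∈{3}] r5c5 is down to just 3 ⇒ r5c5=3.
Step 12. [r4c6∈{6}] only 6 remains possible at r4c6 ⇒ r4c6=6.
Step 13. [r1c6∈{9}] only 9 remains possible at r1c6 ⇒ r1c6=9.
Step 14. [r3c6∈{3}] r3c6 has the single candidate 3, so r3c6=3.
Step 15. [r6c4∈{4,9}] 9 has one home in col 4: r6c4, so r6c4=9.
Step 16. [r2c8∈{3,5,6,7,9}] col 8 places 9 nowhere but r2c8 ⇒ r2c8=9.
Step 17. [r2c9∈{3,5,6,7}] r2c9 is the only open cell in row 2 admitting 3, so r2c9=3.
Step 18. [r8c4∈{1,3,4}] col 4 places 4 nowhere but r8c4 ⇒ r8c4=4.
Step 19. [r8c7∈{3,6,7}] row 8 places 3 nowhere but r8c7. So r8c7=3.
Step 20. [r3c7∈{6,7}] col 7 places 6 nowhere but r3c7. So r3c7=6.
Step 21. [r3c9∈{5,7}] r3c9 is the only open cell in row 3 admitting 7 ⇒ r3c9=7.
Step 22. [r7c8∈{6,7}] box 9 places 7 nowhere but r7c8 ⇒ r7c8=7.
Step 23. [r2c5∈{1,5,6}] r2c5 is the only open cell in col 5 admitting 6 ⇒ r2c5=6.
Step 24. [r2c3∈{5}] only 5 remains possible at r2c3 ⇒ r2c3=5.
Step 25. [r4c9∈{5}] only 5 remains possible at r4c9. So r4c9=5.
Step 26. [r2c1∈{7,8}] r2c1 is the only open cell in col 1 admitting 7, so r2c1=7.
Step 27. [r6c1∈{5,8}] r6c1 is the only open cell in col 1 admitting 8. So r6c1=8.
Step 28. [r8c5∈{1}] r8c5's peers cover all but 1. So r8c5=1.
Step 29. [r8c9∈{6}] r8c9 has the single candidate 6, so r8c9=6.
Step 30. [r5c2∈{2}] nothing but 2 survives at r5c2. So r5c2=2.
Step 31. [r6c2∈{5}] r6c2 has the single candidate 5 ⇒ r6c2=5.
Step 32. [r9c3∈{4}] r9c3's peers cover all but 4 ⇒ r9c3=4.
Step 33. [r1c8∈{5}] nothing but 5 survives at r1c8, so r1c8=5.
Step 34. [r7c1∈{5}] nothing but 5 survives at r7c1 ⇒ r7c1=5.
Step 35. [r2c2∈{8}] r2c2 is down to just 8 ⇒ r2c2=8.
Step 36. [r2c4∈{1}] r2c4's peers cover all but 1 ⇒ r2c4=1.
Step 37. [r3c3∈{9}] only 9 remains possible at r3c3 ⇒ r3c3=9.
Step 38. [r6c5∈{4}] r6c5 has the single candidate 4 ⇒ r6c5=4.
Step 39. [r6c9∈{2}] r6c9's peers cover all but 2 ⇒ r6c9=2.
Step 40. [r4c7∈{7}] r4c7 is down to just 7. So r4c7=7.
Step 41. [r7c2∈{6}] r7c2 has the single candidate 6 ⇒ r7c2=6.
Step 42. [r8c2∈{7}] only 7 remains possible at r8c2. So r8c2=7.
Step 43. [r5c7∈{9}] r5c7 has the single candidate 9. So r5c7=9.
Step 44. [r6c8∈{6}] only 6 remains possible at r6c8, so r6c8=6.
Step 45. [r9c6∈{8}] r9c6 is down to just 8 ⇒ r9c6=8.
Step 46. [r1c3∈{6}] r1c3 has the single candidate 6, so r1c3=6.
Step 47. [r1c4∈{7}] r1c4's peers cover all but 7 ⇒ r1c4=7.
Step 48. [r7c4∈{3}] r7c4 has the single candidate 3, so r7c4=3.
Step 49. [r4c8∈{3}] r4c8's peers cover all but 3 ⇒ r4c8=3.
Step 50. [r3c5∈{5}] r3c5 is down to just 5, so r3c5=5.
Step 51. [r7c9∈{1}] r7c9 is down to just 1 ⇒ r7c9=1.
Step 52. [r5c9∈{8}] r5c9 has the single candidate 8. So r5c9=8.

Answer: 3 1 6 7 2 9 8 5 4 / 7 8 5 1 6 4 2 9 3 / 2 4 9 8 5 3 6 1 7 / 4 9 1 2 8 6 7 3 5 / 6 2 7 5 3 1 9 4 8 / 8 5 3 9 4 7 1 6 2 / 5 6 8 3 9 2 4 7 1 / 9 7 2 4 1 5 3 8 6 / 1 3 4 6 7 8 5 2 9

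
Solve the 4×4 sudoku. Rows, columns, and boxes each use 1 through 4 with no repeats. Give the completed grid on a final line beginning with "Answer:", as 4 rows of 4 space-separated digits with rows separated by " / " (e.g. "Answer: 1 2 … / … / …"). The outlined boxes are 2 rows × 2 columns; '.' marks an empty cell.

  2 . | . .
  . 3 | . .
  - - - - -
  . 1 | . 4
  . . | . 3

Step 1. [r4c3∈{1,2}] row 4 places 1 nowhere but r4c3. So r4c3=1.
Step 2. [r1c2∈{4}] r1c2 is down to just 4, so r1c2=4.
Step 3. [r2c4∈{1,2}] col 4 places 2 nowhere but r2c4 ⇒ r2c4=2.
Step 4. [r1c4∈{1}] r1c4 has the single candidate 1 ⇒ r1c4=1.
Step 5. [r1c3∈{3}] only 3 remains possible at r1c3, so r1c3=3.
Step 6. [r4c1∈{4}] r4c1's peers cover all but 4, so r4c1=4.
Step 7. [r2c1∈{1}] r2c1 is down to just 1. So r2c1=1.
Step 8. [r3c3∈{2}] r3c3's peers cover all but 2 ⇒ r3c3=2.
Step 9. [r2c3∈{4}] only 4 remains possible at r2c3. So r2c3=4.
Step 10. [r4c2∈{2}] r4c2 is down to just 2 ⇒ r4c2=2.
Step 11. [r3c1∈{3}] only 3 remains possible at r3c1. So r3c1=3.

Answer: 2 4 3 1 / 1 3 4 2 / 3 1 2 4 / 4 2 1 3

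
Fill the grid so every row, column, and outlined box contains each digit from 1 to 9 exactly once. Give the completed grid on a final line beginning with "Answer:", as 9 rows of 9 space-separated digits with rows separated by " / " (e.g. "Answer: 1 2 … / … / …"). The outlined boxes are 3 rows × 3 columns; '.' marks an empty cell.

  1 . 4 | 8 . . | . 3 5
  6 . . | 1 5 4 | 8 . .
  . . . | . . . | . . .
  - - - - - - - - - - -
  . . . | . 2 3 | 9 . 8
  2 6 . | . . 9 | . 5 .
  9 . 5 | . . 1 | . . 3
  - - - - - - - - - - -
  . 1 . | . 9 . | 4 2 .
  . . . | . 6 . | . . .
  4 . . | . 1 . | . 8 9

Step 1. [r4c1∈{7}] r4c1 has the single candidate 7. So r4c1=7.
Step 2. [r1c5∈{7}] r1c5 is down to just 7 ⇒ r1c5=7.
Step 3. [r5c3∈{1,3,8}] in row 5, 3 fits only at r5c3, so r5c3=3.
Step 4. [r8c4∈{2,3,4,5,7}] 4 has one home in row 8: r8c4, so r8c4=4.
Step 5. [r2c2∈{2,3,7,9}] across row 2, 3 lands solely at r2c2, so r2c2=3.
Step 6. [r3c4∈{2,3,6,9}] across col 4, 9 lands solely at r3c4 ⇒ r3c4=9.
Step 7. [r9c4∈{2,3,5,7}] across col 4, 2 lands solely at r9c4, so r9c4=2.
Step 8. [r9c7∈{3,5,6,7}] across row 9, 3 lands solely at r9c7. So r9c7=3.
Step 9. [r8c7∈{1,5,7}] across col 7, 5 lands solely at r8c7. So r8c7=5.
Step 10. [r6c2∈{4,8}] 8 has one home in box 4: r6c2, so r6c2=8.
Step 11. [r5c4∈{7}] only 7 remains possible at r5c4. So r5c4=7.
Step 12. [r6c7∈{2,6,7}] r6c7 is the only open cell in row 6 admitting 2. So r6c7=2.
Step 13. [r3c7∈{1,6,7}] col 7 places 7 nowhere but r3c7 ⇒ r3c7=7.
Step 14. [r2c3∈{2,7,9}] in row 2, 7 fits only at r2c3. So r2c3=7.
Step 15. [r6c8∈{4,6,7}] in row 6, 7 fits only at r6c8. So r6c8=7.
Step 16. [r4c8∈{1,4,6}] box 6 places 6 nowhere but r4c8, so r4c8=6.
Step 17. [r5c9∈{1,4}] 4 has one home in box 6: r5c9, so r5c9=4.
Step 18. [r7c9∈{6,7}] in box 9, 6 fits only at r7c9, so r7c9=6.
Step 19. [r7c3∈{8}] r7c3's peers cover all but 8. So r7c3=8.
Step 20. [r3c3∈{2}] only 2 remains possible at r3c3 ⇒ r3c3=2.
Step 21. [r8c9∈{1,7}] col 9 places 7 nowhere but r8c9. So r8c9=7.
Step 22. [r7c4∈{3,5}] col 4 places 3 nowhere but r7c4. So r7c4=3.
Step 23. [r7c1∈{5}] r7c1 has the single candidate 5, so r7c1=5.
Step 24. [r1c6∈{2,6}] r1c6 is the only open cell in row 1 admitting 2 ⇒ r1c6=2.
Step 25. [r3c8∈{1,4}] r3c8 is the only open cell in row 3 admitting 4 ⇒ r3c8=4.
Step 26. [r1c2∈{9}] r1c2's peers cover all but 9, so r1c2=9.
Step 27. [r7c6∈{7}] r7c6 is down to just 7. So r7c6=7.
Step 28. [r3c6∈{6}] nothing but 6 survives at r3c6 ⇒ r3c6=6.
Step 29. [r2c9∈{2}] r2c9 is down to just 2. So r2c9=2.
Step 30. [r6c4∈{6}] r6c4 has the single candidate 6. So r6c4=6.
Step 31. [r9c2∈{7}] r9c2 has the single candidate 7. So r9c2=7.
Step 32. [r1c7∈{6}] only 6 remains possible at r1c7, so r1c7=6.
Step 33. [r3c1∈{8}] r3c1 has the single candidate 8, so r3c1=8.
Step 34. [r4c4∈{5}] nothing but 5 survives at r4c4, so r4c4=5.
Step 35. [r9c6∈{5}] r9c6 has the single candidate 5 ⇒ r9c6=5.
Step 36. [r4c2∈{4}] only 4 remains possible at r4c2, so r4c2=4.
Step 37. [r8c6∈{8}] r8c6 is down to just 8, so r8c6=8.
Step 38. [r2c8∈{9}] r2c8 has the single candidate 9, so r2c8=9.
Step 39. [r3c2∈{5}] nothing but 5 survives at r3c2. So r3c2=5.
Step 40. [r9c3∈{6}] r9c3 has the single candidate 6 ⇒ r9c3=6.
Step 41. [r8c1∈{3}] only 3 remains possible at r8c1 ⇒ r8c1=3.
Step 42. [r3c9∈{1}] r3c9's peers cover all but 1. So r3c9=1.
Step 43. [r8c3∈{9}] r8c3 is down to just 9. So r8c3=9.
Step 44. [r3c5∈{3}] r3c5's peers cover all but 3. So r3c5=3.
Step 45. [r4c3∈{1}] r4c3 is down to just 1. So r4c3=1.
Step 46. [r5c5∈{8}] r5c5 has the single candidate 8, so r5c5=8.
Step 47. [r6c5∈{4}] r6c5 is down to just 4, so r6c5=4.
Step 48. [r8c8∈{1}] only 1 remains possible at r8c8. So r8c8=1.
Step 49. [r8c2∈{2}] only 2 remains possible at r8c2 ⇒ r8c2=2.
Step 50. [r5c7∈{1}] r5c7's peers cover all but 1, so r5c7=1.

Answer: 1 9 4 8 7 2 6 3 5 / 6 3 7 1 5 4 8 9 2 / 8 5 2 9 3 6 7 4 1 / 7 4 1 5 2 3 9 6 8 / 2 6 3 7 8 9 1 5 4 / 9 8 5 6 4 1 2 7 3 / 5 1 8 3 9 7 4 2 6 / 3 2 9 4 6 8 5 1 7 / 4 7 6 2 1 5 3 8 9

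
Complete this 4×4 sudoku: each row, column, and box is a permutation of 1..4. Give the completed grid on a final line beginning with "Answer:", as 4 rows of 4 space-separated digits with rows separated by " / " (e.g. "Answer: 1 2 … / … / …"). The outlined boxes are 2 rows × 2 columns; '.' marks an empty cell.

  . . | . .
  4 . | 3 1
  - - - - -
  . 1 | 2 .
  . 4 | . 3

Step 1. [r1c4∈{2,4}] across col 4, 2 lands solely at r1c4, so r1c4=2.
Step 2. [r3c1∈{3}] nothing but 3 survives at r3c1. So r3c1=3.
Step 3. [r1c3∈{4}] r1c3 has the single candidate 4, so r1c3=4.
Step 4. [r1c1∈{1}] r1c1 has the single candidate 1 ⇒ r1c1=1.
Step 5. [r3c4∈{4}] r3c4 is down to just 4, so r3c4=4.
Step 6. [r1c2∈{3}] r1c2's peers cover all but 3. So r1c2=3.
Step 7. [r4c1∈{2}] r4c1 has the single candidate 2 ⇒ r4c1=2.
Step 8. [r2c2∈{2}] only 2 remains possible at r2c2 ⇒ r2c2=2.
Step 9. [r4c3∈{1}] r4c3's peers cover all but 1, so r4c3=1.

Answer: 1 3 4 2 / 4 2 3 1 / 3 1 2 4 / 2 4 1 3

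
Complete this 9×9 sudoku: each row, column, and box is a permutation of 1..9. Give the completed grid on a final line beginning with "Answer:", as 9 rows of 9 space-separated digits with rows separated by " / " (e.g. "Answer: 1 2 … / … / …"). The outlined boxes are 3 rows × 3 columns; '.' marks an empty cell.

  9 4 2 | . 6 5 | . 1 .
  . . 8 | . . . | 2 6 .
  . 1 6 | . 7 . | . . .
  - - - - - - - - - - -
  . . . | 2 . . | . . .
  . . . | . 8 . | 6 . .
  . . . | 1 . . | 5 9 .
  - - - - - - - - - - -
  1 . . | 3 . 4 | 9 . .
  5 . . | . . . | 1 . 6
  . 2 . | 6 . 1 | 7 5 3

Step 1. [r3c1∈{3}] only 3 remains possible at r3c1. So r3c1=3.
Step 2. [r7c3∈{7}] r7c3 has the single candidate 7, so r7c3=7.
Step 3. [r9c5∈{9}] only 9 remains possible at r9c5, so r9c5=9.
Step 4. [r8c8∈{2,4,8}] in box 9, 4 fits only at r8c8 ⇒ r8c8=4.
Step 5. [r3c8∈{8}] nothing but 8 survives at r3c8 ⇒ r3c8=8.
Step 6. [r4c7∈{3,4,8}] in col 7, 8 fits only at r4c7 ⇒ r4c7=8.
Step 7. [r5c4∈{4,5,7,9}] 5 has one home in col 4: r5c4. So r5c4=5.
Step 8. [r4c3∈{1,3,4,5,9}] across col 3, 5 lands solely at r4c3 ⇒ r4c3=5.
Step 9. [r2c1∈{7}] nothing but 7 survives at r2c1 ⇒ r2c1=7.
Step 10. [r8c6∈{2,7,8}] r8c6 is the only open cell in col 6 admitting 8 ⇒ r8c6=8.
Step 11. [r5c3∈{1,3,4,9}] col 3 places 1 nowhere but r5c3, so r5c3=1.
Step 12. [r3c7∈{4}] r3c7 is down to just 4, so r3c7=4.
Step 13. [r3c4∈{9}] r3c4's peers cover all but 9. So r3c4=9.
Step 14. [r2c6∈{3}] r2c6 is down to just 3, so r2c6=3.
Step 15. [r7c8∈{2}] nothing but 2 survives at r7c8, so r7c8=2.
Step 16. [r1c9∈{7}] nothing but 7 survives at r1c9. So r1c9=7.
Step 17. [r9c1∈{4,8}] 8 has one home in row 9: r9c1 ⇒ r9c1=8.
Step 18. [r6c2∈{3,6,7,8}] across row 6, 8 lands solely at r6c2. So r6c2=8.
Step 19. [r6c6∈{6,7}] across row 6, 7 lands solely at r6c6, so r6c6=7.
Step 20. [r6c1∈{2,4,6}] across row 6, 6 lands solely at r6c1 ⇒ r6c1=6.
Step 21. [r4c1∈{4}] r4c1 has the single candidate 4, so r4c1=4.
Step 22. [r6c3∈{3}] only 3 remains possible at r6c3 ⇒ r6c3=3.
Step 23. [r5c9∈{2,4}] row 5 places 4 nowhere but r5c9, so r5c9=4.
Step 24. [r5c6∈{9}] r5c6's peers cover all but 9, so r5c6=9.
Step 25. [r5c8∈{3,7}] across row 5, 3 lands solely at r5c8, so r5c8=3.
Step 26. [r4c2∈{7,9}] in row 4, 9 fits only at r4c2 ⇒ r4c2=9.
Step 27. [r2c9∈{5,9}] across row 2, 9 lands solely at r2c9. So r2c9=9.
Step 28. [r6c5∈{4}] nothing but 4 survives at r6c5 ⇒ r6c5=4.
Step 29. [r2c4∈{4}] r2c4 is down to just 4. So r2c4=4.
Step 30. [r3c9∈{5}] r3c9 is down to just 5 ⇒ r3c9=5.
Step 31. [r8c4∈{7}] r8c4 has the single candidate 7. So r8c4=7.
Step 32. [r5c2∈{7}] r5c2 is down to just 7. So r5c2=7.
Step 33. [r9c3∈{4}] r9c3's peers cover all but 4 ⇒ r9c3=4.
Step 34. [r8c2∈{3}] nothing but 3 survives at r8c2 ⇒ r8c2=3.
Step 35. [r1c7∈{3}] nothing but 3 survives at r1c7, so r1c7=3.
Step 36. [r5c1∈{2}] nothing but 2 survives at r5c1, so r5c1=2.
Step 37. [r4c6∈{6}] r4c6 has the single candidate 6. So r4c6=6.
Step 38. [r4c9∈{1}] nothing but 1 survives at r4c9. So r4c9=1.
Step 39. [r4c8∈{7}] r4c8 has the single candidate 7, so r4c8=7.
Step 40. [r4c5∈{3}] only 3 remains possible at r4c5, so r4c5=3.
Step 41. [r2c2∈{5}] r2c2 is down to just 5, so r2c2=5.
Step 42. [r8c5∈{2}] r8c5's peers cover all but 2, so r8c5=2.
Step 43. [r7c5∈{5}] r7c5's peers cover all but 5. So r7c5=5.
Step 44. [r8c3∈{9}] r8c3 has the single candidate 9, so r8c3=9.
Step 45. [r3c6∈{2}] r3c6 is down to just 2. So r3c6=2.
Step 46. [r7c2∈{6}] r7c2 is down to just 6. So r7c2=6.
Step 47. [r2c5∈{1}] r2c5 is down to just 1. So r2c5=1.
Step 48. [r1c4∈{8}] only 8 remains possible at r1c4 ⇒ r1c4=8.
Step 49. [r6c9∈{2}] nothing but 2 survives at r6c9, so r6c9=2.
Step 50. [r7c9∈{8}] r7c9 is down to just 8, so r7c9=8.

Answer: 9 4 2 8 6 5 3 1 7 / 7 5 8 4 1 3 2 6 9 / 3 1 6 9 7 2 4 8 5 / 4 9 5 2 3 6 8 7 1 / 2 7 1 5 8 9 6 3 4 / 6 8 3 1 4 7 5 9 2 / 1 6 7 3 5 4 9 2 8 / 5 3 9 7 2 8 1 4 6 / 8 2 4 6 9 1 7 5 3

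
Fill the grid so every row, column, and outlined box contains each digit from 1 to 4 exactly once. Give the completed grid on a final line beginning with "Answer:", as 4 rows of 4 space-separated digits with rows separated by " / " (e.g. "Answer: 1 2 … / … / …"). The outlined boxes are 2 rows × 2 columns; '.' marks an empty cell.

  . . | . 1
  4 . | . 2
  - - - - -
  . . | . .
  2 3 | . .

Step 1. [r3c2∈{1,4}] r3c2 is the only open cell in col 2 admitting 4. So r3c2=4.
Step 2. [r2c3∈{3}] r2c3's peers cover all but 3, so r2c3=3.
Step 3. [r4c3∈{1,4}] in row 4, 1 fits only at r4c3. So r4c3=1.
Step 4. [r3c3∈{2}] r3c3's peers cover all but 2, so r3c3=2.
Step 5. [r1c3∈{4}] r1c3 is down to just 4. So r1c3=4.
Step 6. [r3c4∈{3}] r3c4's peers cover all but 3. So r3c4=3.
Step 7. [r4c4∈{4}] r4c4 has the single candidate 4. So r4c4=4.
Step 8. [r2c2∈{1}] only 1 remains possible at r2c2 ⇒ r2c2=1.
Step 9. [r1c2∈{2}] nothing but 2 survives at r1c2. So r1c2=2.
Step 10. [r1c1∈{3}] r1c1 has the single candidate 3. So r1c1=3.
Step 11. [r3c1∈{1}] r3c1's peers cover all but 1 ⇒ r3c1=1.

Answer: 3 2 4 1 / 4 1 3 2 / 1 4 2 3 / 2 3 1 4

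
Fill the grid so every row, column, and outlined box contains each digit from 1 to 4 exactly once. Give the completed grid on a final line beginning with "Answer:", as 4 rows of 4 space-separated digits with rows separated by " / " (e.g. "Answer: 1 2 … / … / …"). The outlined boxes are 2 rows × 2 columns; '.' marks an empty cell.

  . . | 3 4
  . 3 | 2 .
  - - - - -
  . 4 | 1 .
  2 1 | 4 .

Step 1. [r2c1∈{1,4}] across row 2, 4 lands solely at r2c1, so r2c1=4.
Step 2. [r3c1∈{3}] only 3 remains possible at r3c1. So r3c1=3.
Step 3. [r1c1∈{1}] nothing but 1 survives at r1c1. So r1c1=1.
Step 4. [r1c2∈{2}] r1c2 has the single candidate 2 ⇒ r1c2=2.
Step 5. [r3c4∈{2}] r3c4 is down to just 2 ⇒ r3c4=2.
Step 6. [r4c4∈{3}] r4c4 is down to just 3, so r4c4=3.
Step 7. [r2c4∈{1}] r2c4's peers cover all but 1. So r2c4=1.

Answer: 1 2 3 4 / 4 3 2 1 / 3 4 1 2 / 2 1 4 3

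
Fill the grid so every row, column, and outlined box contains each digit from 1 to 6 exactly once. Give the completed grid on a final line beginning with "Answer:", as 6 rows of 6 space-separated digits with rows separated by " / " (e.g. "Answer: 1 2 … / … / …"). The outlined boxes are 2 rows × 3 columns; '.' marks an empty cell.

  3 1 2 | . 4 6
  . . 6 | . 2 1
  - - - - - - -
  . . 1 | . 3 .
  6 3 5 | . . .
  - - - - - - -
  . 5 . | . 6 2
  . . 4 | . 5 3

Step 1. [r4c6∈{4}] r4c6's peers cover all but 4 ⇒ r4c6=4.
Step 2. [r6c4∈{1}] nothing but 1 survives at r6c4. So r6c4=1.
Step 3. [r2c2∈{4}] r2c2's peers cover all but 4 ⇒ r2c2=4.
Step 4. [r3c2∈{2}] r3c2 is down to just 2, so r3c2=2.
Step 5. [r1c4∈{5}] r1c4's peers cover all but 5 ⇒ r1c4=5.
Step 6. [r2c4∈{3}] nothing but 3 survives at r2c4, so r2c4=3.
Step 7. [r6c1∈{2}] r6c1 is down to just 2 ⇒ r6c1=2.
Step 8. [r5c1∈{1}] r5c1 is down to just 1. So r5c1=1.
Step 9. [r5c3∈{3}] r5c3's peers cover all but 3, so r5c3=3.
Step 10. [r3c4∈{6}] r3c4's peers cover all but 6. So r3c4=6.
Step 11. [r3c1∈{4}] r3c1 has the single candidate 4, so r3c1=4.
Step 12. [r3c6∈{5}] r3c6's peers cover all but 5. So r3c6=5.
Step 13. [r5c4∈{4}] only 4 remains possible at r5c4 ⇒ r5c4=4.
Step 14. [r2c1∈{5}] r2c1's peers cover all but 5. So r2c1=5.
Step 15. [r6c2∈{6}] r6c2 has the single candidate 6 ⇒ r6c2=6.
Step 16. [r4c5∈{1}] only 1 remains possible at r4c5 ⇒ r4c5=1.
Step 17. [r4c4∈{2}] only 2 remains possible at r4c4. So r4c4=2.

Answer: 3 1 2 5 4 6 / 5 4 6 3 2 1 / 4 2 1 6 3 5 / 6 3 5 2 1 4 / 1 5 3 4 6 2 / 2 6 4 1 5 3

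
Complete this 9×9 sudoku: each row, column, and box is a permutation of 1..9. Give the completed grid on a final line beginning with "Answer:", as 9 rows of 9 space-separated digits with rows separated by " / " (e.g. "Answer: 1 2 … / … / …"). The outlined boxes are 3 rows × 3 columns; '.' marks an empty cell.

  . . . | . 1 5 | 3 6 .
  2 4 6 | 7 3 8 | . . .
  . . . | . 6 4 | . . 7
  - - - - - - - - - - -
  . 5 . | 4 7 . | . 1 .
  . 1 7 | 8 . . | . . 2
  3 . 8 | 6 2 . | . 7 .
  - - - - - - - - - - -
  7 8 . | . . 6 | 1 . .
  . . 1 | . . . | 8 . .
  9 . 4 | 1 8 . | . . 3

Step 1. [r1c3∈{9}] r1c3 has the single candidate 9. So r1c3=9.
Step 2. [r3c8∈{2,5,8,9}] col 8 places 8 nowhere but r3c8 ⇒ r3c8=8.
Step 3. [r5c5∈{5,9}] across box 5, 5 lands solely at r5c5. So r5c5=5.
Step 4. [r8c6∈{2,3,7,9}] row 8 places 7 nowhere but r8c6. So r8c6=7.
Step 5. [r9c6∈{2}] r9c6 is down to just 2, so r9c6=2.
Step 6. [r9c8∈{5}] r9c8 is down to just 5, so r9c8=5.
Step 7. [r2c8∈{9}] nothing but 9 survives at r2c8 ⇒ r2c8=9.
Step 8. [r8c2∈{2,3,6}] in col 2, 2 fits only at r8c2, so r8c2=2.
Step 9. [r8c8∈{4}] r8c8 is down to just 4, so r8c8=4.
Step 10. [r7c9∈{9}] only 9 remains possible at r7c9 ⇒ r7c9=9.
Step 11. [r4c1∈{6}] r4c1 is down to just 6. So r4c1=6.
Step 12. [r2c7∈{5}] r2c7's peers cover all but 5 ⇒ r2c7=5.
Step 13. [r7c3∈{3,5}] across box 7, 3 lands solely at r7c3. So r7c3=3.
Step 14. [r4c7∈{9}] r4c7's peers cover all but 9 ⇒ r4c7=9.
Step 15. [r5c7∈{4,6}] r5c7 is the only open cell in row 5 admitting 6 ⇒ r5c7=6.
Step 16. [r8c4∈{3,5,9}] in row 8, 3 fits only at r8c4, so r8c4=3.
Step 17. [r5c6∈{3,9}] r5c6 is the only open cell in row 5 admitting 9. So r5c6=9.
Step 18. [r3c3∈{5}] only 5 remains possible at r3c3 ⇒ r3c3=5.
Step 19. [r3c7∈{2}] r3c7 is down to just 2, so r3c7=2.
Step 20. [r6c9∈{4,5}] row 6 places 5 nowhere but r6c9 ⇒ r6c9=5.
Step 21. [r6c6∈{1}] r6c6 has the single candidate 1, so r6c6=1.
Step 22. [r1c1∈{8}] r1c1 has the single candidate 8, so r1c1=8.
Step 23. [r4c9∈{8}] r4c9 has the single candidate 8. So r4c9=8.
Step 24. [r8c9∈{6}] r8c9 is down to just 6, so r8c9=6.
Step 25. [r9c7∈{7}] r9c7 is down to just 7 ⇒ r9c7=7.
Step 26. [r5c8∈{3}] r5c8 has the single candidate 3, so r5c8=3.
Step 27. [r1c2∈{7}] nothing but 7 survives at r1c2. So r1c2=7.
Step 28. [r8c1∈{5}] only 5 remains possible at r8c1, so r8c1=5.
Step 29. [r9c2∈{6}] r9c2 has the single candidate 6. So r9c2=6.
Step 30. [r8c5∈{9}] r8c5 has the single candidate 9 ⇒ r8c5=9.
Step 31. [r6c2∈{9}] only 9 remains possible at r6c2, so r6c2=9.
Step 32. [r5c1∈{4}] r5c1's peers cover all but 4, so r5c1=4.
Step 33. [r1c4∈{2}] r1c4 is down to just 2 ⇒ r1c4=2.
Step 34. [r7c5∈{4}] r7c5's peers cover all but 4. So r7c5=4.
Step 35. [r4c3∈{2}] r4c3 has the single candidate 2. So r4c3=2.
Step 36. [r6c7∈{4}] r6c7 has the single candidate 4 ⇒ r6c7=4.
Step 37. [r4c6∈{3}] r4c6 is down to just 3, so r4c6=3.
Step 38. [r2c9∈{1}] r2c9 is down to just 1 ⇒ r2c9=1.
Step 39. [r7c8∈{2}] r7c8 has the single candidate 2 ⇒ r7c8=2.
Step 40. [r1c9∈{4}] r1c9's peers cover all but 4 ⇒ r1c9=4.
Step 41. [r3c2∈{3}] r3c2 has the single candidate 3, so r3c2=3.
Step 42. [r3c4∈{9}] r3c4 is down to just 9, so r3c4=9.
Step 43. [r3c1∈{1}] r3c1 has the single candidate 1. So r3c1=1.
Step 44. [r7c4∈{5}] r7c4's peers cover all but 5, so r7c4=5.

Answer: 8 7 9 2 1 5 3 6 4 / 2 4 6 7 3 8 5 9 1 / 1 3 5 9 6 4 2 8 7 / 6 5 2 4 7 3 9 1 8 / 4 1 7 8 5 9 6 3 2 / 3 9 8 6 2 1 4 7 5 / 7 8 3 5 4 6 1 2 9 / 5 2 1 3 9 7 8 4 6 / 9 6 4 1 8 2 7 5 3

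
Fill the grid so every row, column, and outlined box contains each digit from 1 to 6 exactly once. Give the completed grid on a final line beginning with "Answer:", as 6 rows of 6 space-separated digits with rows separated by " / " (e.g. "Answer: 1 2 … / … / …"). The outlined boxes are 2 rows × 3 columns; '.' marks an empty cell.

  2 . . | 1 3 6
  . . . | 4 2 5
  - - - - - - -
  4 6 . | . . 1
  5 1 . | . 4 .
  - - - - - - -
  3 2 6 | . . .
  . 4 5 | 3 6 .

Step 1. [r3c3∈{2,3}] across row 3, 3 lands solely at r3c3 ⇒ r3c3=3.
Step 2. [r3c4∈{2,5}] row 3 places 2 nowhere but r3c4, so r3c4=2.
Step 3. [r6c1∈{1}] only 1 remains possible at r6c1. So r6c1=1.
Step 4. [r3c5∈{5}] nothing but 5 survives at r3c5 ⇒ r3c5=5.
Step 5. [r1c2∈{5}] only 5 remains possible at r1c2. So r1c2=5.
Step 6. [r5c5∈{1}] nothing but 1 survives at r5c5. So r5c5=1.
Step 7. [r2c3∈{1}] r2c3 has the single candidate 1, so r2c3=1.
Step 8. [r2c2∈{3}] r2c2's peers cover all but 3, so r2c2=3.
Step 9. [r1c3∈{4}] r1c3 is down to just 4, so r1c3=4.
Step 10. [r4c6∈{3}] r4c6's peers cover all but 3 ⇒ r4c6=3.
Step 11. [r5c6∈{4}] r5c6 has the single candidate 4. So r5c6=4.
Step 12. [r5c4∈{5}] only 5 remains possible at r5c4, so r5c4=5.
Step 13. [r4c4∈{6}] only 6 remains possible at r4c4, so r4c4=6.
Step 14. [r4c3∈{2}] r4c3 is down to just 2. So r4c3=2.
Step 15. [r2c1∈{6}] r2c1's peers cover all but 6 ⇒ r2c1=6.
Step 16. [r6c6∈{2}] nothing but 2 survives at r6c6 ⇒ r6c6=2.

Answer: 2 5 4 1 3 6 / 6 3 1 4 2 5 / 4 6 3 2 5 1 / 5 1 2 6 4 3 / 3 2 6 5 1 4 / 1 4 5 3 6 2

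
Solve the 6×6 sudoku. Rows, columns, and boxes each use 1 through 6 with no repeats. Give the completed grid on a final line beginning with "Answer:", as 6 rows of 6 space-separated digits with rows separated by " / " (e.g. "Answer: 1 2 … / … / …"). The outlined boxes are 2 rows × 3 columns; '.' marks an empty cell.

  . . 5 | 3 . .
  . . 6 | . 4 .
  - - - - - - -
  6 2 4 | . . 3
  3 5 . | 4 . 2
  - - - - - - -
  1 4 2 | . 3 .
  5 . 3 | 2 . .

Step 1. [r5c4∈{5,6}] 6 has one home in col 4: r5c4, so r5c4=6.
Step 2. [r6c5∈{1}] only 1 remains possible at r6c5, so r6c5=1.
Step 3. [r1c6∈{1,6}] r1c6 is the only open cell in col 6 admitting 6 ⇒ r1c6=6.
Step 4. [r2c6∈{1,5}] col 6 places 1 nowhere but r2c6, so r2c6=1.
Step 5. [r2c4∈{5}] r2c4 has the single candidate 5 ⇒ r2c4=5.
Step 6. [r1c5∈{2}] r1c5 has the single candidate 2 ⇒ r1c5=2.
Step 7. [r4c3∈{1}] nothing but 1 survives at r4c3 ⇒ r4c3=1.
Step 8. [r4c5∈{6}] nothing but 6 survives at r4c5, so r4c5=6.
Step 9. [r2c2∈{3}] r2c2 has the single candidate 3. So r2c2=3.
Step 10. [r1c2∈{1}] r1c2 is down to just 1 ⇒ r1c2=1.
Step 11. [r2c1∈{2}] nothing but 2 survives at r2c1. So r2c1=2.
Step 12. [r6c2∈{6}] r6c2 has the single candidate 6, so r6c2=6.
Step 13. [r6c6∈{4}] nothing but 4 survives at r6c6, so r6c6=4.
Step 14. [r1c1∈{4}] r1c1 has the single candidate 4, so r1c1=4.
Step 15. [r5c6∈{5}] nothing but 5 survives at r5c6 ⇒ r5c6=5.
Step 16. [r3c5∈{5}] r3c5 has the single candidate 5 ⇒ r3c5=5.
Step 17. [r3c4∈{1}] r3c4 has the single candidate 1 ⇒ r3c4=1.

Answer: 4 1 5 3 2 6 / 2 3 6 5 4 1 / 6 2 4 1 5 3 / 3 5 1 4 6 2 / 1 4 2 6 3 5 / 5 6 3 2 1 4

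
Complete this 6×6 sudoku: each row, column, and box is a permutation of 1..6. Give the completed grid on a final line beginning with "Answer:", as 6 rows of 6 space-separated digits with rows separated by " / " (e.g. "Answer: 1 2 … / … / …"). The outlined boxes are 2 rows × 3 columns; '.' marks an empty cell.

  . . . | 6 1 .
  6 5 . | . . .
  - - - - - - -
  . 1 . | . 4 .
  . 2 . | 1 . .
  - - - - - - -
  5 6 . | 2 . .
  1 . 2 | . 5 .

Step 1. [r5c5∈{3}] nothing but 3 survives at r5c5, so r5c5=3.
Step 2. [r3c1∈{3}] nothing but 3 survives at r3c1. So r3c1=3.
Step 3. [r1c6∈{2,3,4,5}] in row 1, 5 fits only at r1c6. So r1c6=5.
Step 4. [r5c3∈{4}] r5c3 is down to just 4 ⇒ r5c3=4.
Step 5. [r4c5∈{6}] r4c5's peers cover all but 6 ⇒ r4c5=6.
Step 6. [r2c4∈{3,4}] across col 4, 3 lands solely at r2c4 ⇒ r2c4=3.
Step 7. [r1c2∈{3,4}] 4 has one home in col 2: r1c2. So r1c2=4.
Step 8. [r2c6∈{2,4}] row 2 places 4 nowhere but r2c6 ⇒ r2c6=4.
Step 9. [r4c3∈{5}] only 5 remains possible at r4c3, so r4c3=5.
Step 10. [r2c5∈{2}] r2c5's peers cover all but 2 ⇒ r2c5=2.
Step 11. [r1c3∈{3}] r1c3 has the single candidate 3. So r1c3=3.
Step 12. [r3c3∈{6}] only 6 remains possible at r3c3. So r3c3=6.
Step 13. [r3c6∈{2}] r3c6 is down to just 2. So r3c6=2.
Step 14. [r6c4∈{4}] r6c4 has the single candidate 4. So r6c4=4.
Step 15. [r4c6∈{3}] only 3 remains possible at r4c6 ⇒ r4c6=3.
Step 16. [r6c2∈{3}] nothing but 3 survives at r6c2, so r6c2=3.
Step 17. [r2c3∈{1}] r2c3's peers cover all but 1, so r2c3=1.
Step 18. [r6c6∈{6}] nothing but 6 survives at r6c6 ⇒ r6c6=6.
Step 19. [r5c6∈{1}] r5c6 has the single candidate 1 ⇒ r5c6=1.
Step 20. [r3c4∈{5}] r3c4 has the single candidate 5 ⇒ r3c4=5.
Step 21. [r1c1∈{2}] nothing but 2 survives at r1c1 ⇒ r1c1=2.
Step 22. [r4c1∈{4}] nothing but 4 survives at r4c1 ⇒ r4c1=4.

Answer: 2 4 3 6 1 5 / 6 5 1 3 2 4 / 3 1 6 5 4 2 / 4 2 5 1 6 3 / 5 6 4 2 3 1 / 1 3 2 4 5 6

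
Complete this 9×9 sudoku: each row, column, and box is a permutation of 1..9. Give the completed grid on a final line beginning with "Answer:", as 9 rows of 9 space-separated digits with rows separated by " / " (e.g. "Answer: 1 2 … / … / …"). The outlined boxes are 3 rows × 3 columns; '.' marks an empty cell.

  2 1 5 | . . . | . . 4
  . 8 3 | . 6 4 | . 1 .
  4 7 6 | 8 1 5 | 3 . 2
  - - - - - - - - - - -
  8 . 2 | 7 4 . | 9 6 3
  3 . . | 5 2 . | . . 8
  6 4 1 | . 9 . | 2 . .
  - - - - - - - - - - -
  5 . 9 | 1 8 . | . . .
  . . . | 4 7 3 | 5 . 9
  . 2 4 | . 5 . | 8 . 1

Step 1. [r2c7∈{7}] nothing but 7 survives at r2c7. So r2c7=7.
Step 2. [r7c9∈{6,7}] across col 9, 6 lands solely at r7c9 ⇒ r7c9=6.
Step 3. [r7c8∈{2,3,4,7}] in row 7, 7 fits only at r7c8 ⇒ r7c8=7.
Step 4. [r5c6∈{1,6}] across row 5, 6 lands solely at r5c6, so r5c6=6.
Step 5. [r9c6∈{9}] r9c6 has the single candidate 9, so r9c6=9.
Step 6. [r6c4∈{3}] only 3 remains possible at r6c4, so r6c4=3.
Step 7. [r1c4∈{9}] nothing but 9 survives at r1c4. So r1c4=9.
Step 8. [r2c9∈{5}] only 5 remains possible at r2c9 ⇒ r2c9=5.
Step 9. [r7c7∈{4}] only 4 remains possible at r7c7. So r7c7=4.
Step 10. [r2c4∈{2}] only 2 remains possible at r2c4. So r2c4=2.
Step 11. [r6c8∈{5}] r6c8 has the single candidate 5 ⇒ r6c8=5.
Step 12. [r8c2∈{6}] r8c2 is down to just 6, so r8c2=6.
Step 13. [r6c9∈{7}] nothing but 7 survives at r6c9, so r6c9=7.
Step 14. [r9c8∈{3}] r9c8 has the single candidate 3 ⇒ r9c8=3.
Step 15. [r2c1∈{9}] r2c1 is down to just 9 ⇒ r2c1=9.
Step 16. [r1c6∈{7}] r1c6 is down to just 7. So r1c6=7.
Step 17. [r5c3∈{7}] r5c3 has the single candidate 7 ⇒ r5c3=7.
Step 18. [r8c3∈{8}] nothing but 8 survives at r8c3, so r8c3=8.
Step 19. [r5c7∈{1}] r5c7 is down to just 1, so r5c7=1.
Step 20. [r9c1∈{7}] r9c1 has the single candidate 7 ⇒ r9c1=7.
Step 21. [r1c7∈{6}] r1c7 has the single candidate 6 ⇒ r1c7=6.
Step 22. [r4c2∈{5}] r4c2 is down to just 5 ⇒ r4c2=5.
Step 23. [r7c6∈{2}] r7c6 is down to just 2, so r7c6=2.
Step 24. [r1c8∈{8}] r1c8's peers cover all but 8. So r1c8=8.
Step 25. [r1c5∈{3}] r1c5 has the single candidate 3 ⇒ r1c5=3.
Step 26. [r3c8∈{9}] only 9 remains possible at r3c8 ⇒ r3c8=9.
Step 27. [r5c8∈{4}] r5c8's peers cover all but 4, so r5c8=4.
Step 28. [r7c2∈{3}] nothing but 3 survives at r7c2. So r7c2=3.
Step 29. [r8c1∈{1}] r8c1 is down to just 1, so r8c1=1.
Step 30. [r9c4∈{6}] r9c4's peers cover all but 6 ⇒ r9c4=6.
Step 31. [r4c6∈{1}] nothing but 1 survives at r4c6, so r4c6=1.
Step 32. [r8c8∈{2}] nothing but 2 survives at r8c8, so r8c8=2.
Step 33. [r6c6∈{8}] r6c6 has the single candidate 8. So r6c6=8.
Step 34. [r5c2∈{9}] nothing but 9 survives at r5c2 ⇒ r5c2=9.

Answer: 2 1 5 9 3 7 6 8 4 / 9 8 3 2 6 4 7 1 5 / 4 7 6 8 1 5 3 9 2 / 8 5 2 7 4 1 9 6 3 / 3 9 7 5 2 6 1 4 8 / 6 4 1 3 9 8 2 5 7 / 5 3 9 1 8 2 4 7 6 / 1 6 8 4 7 3 5 2 9 / 7 2 4 6 5 9 8 3 1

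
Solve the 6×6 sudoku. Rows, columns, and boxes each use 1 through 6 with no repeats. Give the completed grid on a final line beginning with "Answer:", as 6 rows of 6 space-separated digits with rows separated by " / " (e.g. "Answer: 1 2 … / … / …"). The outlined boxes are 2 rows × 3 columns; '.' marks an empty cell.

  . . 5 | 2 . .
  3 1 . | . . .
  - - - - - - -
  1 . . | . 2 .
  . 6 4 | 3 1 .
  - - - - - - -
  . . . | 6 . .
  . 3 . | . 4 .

Step 1. [r5c2∈{2,4,5}] in col 2, 2 fits only at r5c2 ⇒ r5c2=2.
Step 2. [r4c6∈{5}] r4c6 is down to just 5, so r4c6=5.
Step 3. [r1c6∈{1,3,4,6}] r1c6 is the only open cell in row 1 admitting 1. So r1c6=1.
Step 4. [r3c6∈{4,6}] in row 3, 6 fits only at r3c6 ⇒ r3c6=6.
Step 5. [r5c1∈{4,5}] across row 5, 4 lands solely at r5c1 ⇒ r5c1=4.
Step 6. [r5c5∈{3,5}] across row 5, 5 lands solely at r5c5 ⇒ r5c5=5.
Step 7. [r1c1∈{6}] r1c1 is down to just 6, so r1c1=6.
Step 8. [r5c3∈{1}] r5c3 is down to just 1 ⇒ r5c3=1.
Step 9. [r2c4∈{4,5}] in row 2, 5 fits only at r2c4, so r2c4=5.
Step 10. [r3c4∈{4}] r3c4 has the single candidate 4. So r3c4=4.
Step 11. [r6c3∈{6}] r6c3's peers cover all but 6. So r6c3=6.
Step 12. [r4c1∈{2}] r4c1 is down to just 2, so r4c1=2.
Step 13. [r2c6∈{4}] r2c6 is down to just 4. So r2c6=4.
Step 14. [r3c3∈{3}] r3c3 has the single candidate 3. So r3c3=3.
Step 15. [r5c6∈{3}] r5c6 is down to just 3 ⇒ r5c6=3.
Step 16. [r6c6∈{2}] nothing but 2 survives at r6c6, so r6c6=2.
Step 17. [r6c1∈{5}] nothing but 5 survives at r6c1 ⇒ r6c1=5.
Step 18. [r1c2∈{4}] only 4 remains possible at r1c2 ⇒ r1c2=4.
Step 19. [r6c4∈{1}] only 1 remains possible at r6c4, so r6c4=1.
Step 20. [r2c3∈{2}] r2c3's peers cover all but 2, so r2c3=2.
Step 21. [r2c5∈{6}] r2c5's peers cover all but 6 ⇒ r2c5=6.
Step 22. [r1c5∈{3}] r1c5 has the single candidate 3, so r1c5=3.
Step 23. [r3c2∈{5}] r3c2 is down to just 5 ⇒ r3c2=5.

Answer: 6 4 5 2 3 1 / 3 1 2 5 6 4 / 1 5 3 4 2 6 / 2 6 4 3 1 5 / 4 2 1 6 5 3 / 5 3 6 1 4 2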